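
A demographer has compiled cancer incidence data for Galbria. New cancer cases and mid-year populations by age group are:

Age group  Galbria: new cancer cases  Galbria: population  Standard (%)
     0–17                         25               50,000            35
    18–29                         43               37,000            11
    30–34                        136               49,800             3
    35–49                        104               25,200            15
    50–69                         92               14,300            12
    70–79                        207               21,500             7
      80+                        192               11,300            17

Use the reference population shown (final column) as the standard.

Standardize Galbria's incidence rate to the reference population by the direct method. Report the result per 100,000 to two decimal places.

Age-specific rates per 100,000 for Galbria: 50.00, 116.22, 273.09, 412.70, 643.36, 962.79, 1699.12.
Standard weights: 0.35, 0.11, 0.03, 0.15, 0.12, 0.07, 0.17.
Standardized rate: 0.3500×50.00 + 0.1100×116.22 + 0.0300×273.09 + 0.1500×412.70 + 0.1200×643.36 + 0.0700×962.79 + 0.1700×1699.12 = 533.8290 per 100,000.

533.83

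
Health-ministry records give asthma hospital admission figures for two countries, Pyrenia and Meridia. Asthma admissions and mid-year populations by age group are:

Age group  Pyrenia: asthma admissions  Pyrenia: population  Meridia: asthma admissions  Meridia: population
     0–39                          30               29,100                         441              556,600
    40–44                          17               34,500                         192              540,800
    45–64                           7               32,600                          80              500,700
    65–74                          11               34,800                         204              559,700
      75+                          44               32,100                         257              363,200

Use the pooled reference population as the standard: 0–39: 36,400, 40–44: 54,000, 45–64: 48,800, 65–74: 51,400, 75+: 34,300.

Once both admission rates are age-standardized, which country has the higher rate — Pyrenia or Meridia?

Pyrenia

Age-specific rates per 10,000 for Pyrenia: 10.31, 4.93, 2.15, 3.16, 13.71.
For Meridia: 7.92, 3.55, 1.60, 3.64, 7.08.
Standard total = 224,900; weights = 0.1618, 0.2401, 0.2170, 0.2285, 0.1525.
Pyrenia: 0.1618×10.31 + 0.2401×4.93 + 0.2170×2.15 + 0.2285×3.16 + 0.1525×13.71 = 6.1305 per 10,000.
Meridia: 0.1618×7.92 + 0.2401×3.55 + 0.2170×1.60 + 0.2285×3.64 + 0.1525×7.08 = 4.3937 per 10,000.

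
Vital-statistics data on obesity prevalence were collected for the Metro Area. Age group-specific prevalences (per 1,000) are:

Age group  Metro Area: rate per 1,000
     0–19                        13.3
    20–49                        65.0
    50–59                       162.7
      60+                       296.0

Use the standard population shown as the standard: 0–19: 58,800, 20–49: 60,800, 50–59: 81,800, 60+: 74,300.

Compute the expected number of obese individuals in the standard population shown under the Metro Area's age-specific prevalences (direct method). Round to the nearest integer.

40036

Expected obese individuals = Σ (standard pop × age-specific rate ÷ 1,000)
= 58,800×13.3/1,000 + 60,800×65.0/1,000 + 81,800×162.7/1,000 + 74,300×296.0/1,000
= 782.04 + 3952.00 + 13308.86 + 21992.80 = 40035.70.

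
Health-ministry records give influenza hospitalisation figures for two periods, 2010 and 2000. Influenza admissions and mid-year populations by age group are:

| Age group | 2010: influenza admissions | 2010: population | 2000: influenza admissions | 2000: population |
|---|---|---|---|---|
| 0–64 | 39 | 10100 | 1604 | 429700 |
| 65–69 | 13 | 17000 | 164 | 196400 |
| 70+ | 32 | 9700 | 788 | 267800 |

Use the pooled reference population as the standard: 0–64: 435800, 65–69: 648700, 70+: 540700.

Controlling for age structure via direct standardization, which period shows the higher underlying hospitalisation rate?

2010

Age-specific rates per 100000 for 2010: 386.14, 76.47, 329.90.
For 2000: 373.28, 83.50, 294.25.
Standard total = 1625200; weights = 0.2682, 0.3992, 0.3327.
2010: 0.2682×386.14 + 0.3992×76.47 + 0.3327×329.90 = 243.8229 per 100000.
2000: 0.2682×373.28 + 0.3992×83.50 + 0.3327×294.25 = 231.3230 per 100000.
The crude rates (228.26 vs 285.94) would put 2000 higher, but that reflects its age composition; once standardized to a common age structure, 2010 has the higher underlying rate.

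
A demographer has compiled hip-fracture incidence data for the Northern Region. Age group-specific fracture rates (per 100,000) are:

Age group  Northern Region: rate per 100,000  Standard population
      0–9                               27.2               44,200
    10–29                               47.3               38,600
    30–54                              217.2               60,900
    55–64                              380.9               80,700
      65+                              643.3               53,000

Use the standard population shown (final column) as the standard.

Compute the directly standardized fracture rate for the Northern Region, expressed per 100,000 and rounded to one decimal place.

292.3

Standard total = 277,400; weights = 0.1593, 0.1391, 0.2195, 0.2909, 0.1911.
Standardized rate: 0.1593×27.2 + 0.1391×47.3 + 0.2195×217.2 + 0.2909×380.9 + 0.1911×643.3 = 292.3181 per 100,000.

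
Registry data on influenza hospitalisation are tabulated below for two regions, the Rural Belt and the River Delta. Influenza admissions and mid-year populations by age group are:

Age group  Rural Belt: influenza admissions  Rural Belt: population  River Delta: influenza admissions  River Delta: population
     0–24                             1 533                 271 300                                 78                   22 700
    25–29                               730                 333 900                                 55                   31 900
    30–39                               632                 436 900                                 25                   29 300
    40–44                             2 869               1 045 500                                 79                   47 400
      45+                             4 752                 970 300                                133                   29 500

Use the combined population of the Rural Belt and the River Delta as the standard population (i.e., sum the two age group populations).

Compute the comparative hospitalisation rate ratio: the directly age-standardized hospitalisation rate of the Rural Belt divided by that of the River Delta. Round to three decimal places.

1.318

Age-specific rates per 100 000 for the Rural Belt: 565.06, 218.63, 144.66, 274.41, 489.75.
For the River Delta: 343.61, 172.41, 85.32, 166.67, 450.85.
Combined standard total = 3 218 700; weights = 0.0913, 0.1136, 0.1448, 0.3395, 0.3106.
The Rural Belt: 0.0913×565.06 + 0.1136×218.63 + 0.1448×144.66 + 0.3395×274.41 + 0.3106×489.75 = 342.7142 per 100 000.
The River Delta: 0.0913×343.61 + 0.1136×172.41 + 0.1448×85.32 + 0.3395×166.67 + 0.3106×450.85 = 259.9734 per 100 000.
Ratio = 342.7142 ÷ 259.9734 = 1.31827.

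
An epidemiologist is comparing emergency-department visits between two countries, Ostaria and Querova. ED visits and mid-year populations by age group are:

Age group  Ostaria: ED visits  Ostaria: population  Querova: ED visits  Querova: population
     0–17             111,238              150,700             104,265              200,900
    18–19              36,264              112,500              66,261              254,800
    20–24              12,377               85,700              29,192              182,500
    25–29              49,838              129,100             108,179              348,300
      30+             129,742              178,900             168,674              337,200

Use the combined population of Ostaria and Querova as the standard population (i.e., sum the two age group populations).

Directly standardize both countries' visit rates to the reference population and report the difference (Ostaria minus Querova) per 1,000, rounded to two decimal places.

125.17

Age-specific rates per 1,000 for Ostaria: 738.142, 322.347, 144.422, 386.042, 725.221.
For Querova: 518.990, 260.051, 159.956, 310.591, 500.219.
Combined standard total = 1,980,600; weights = 0.1775, 0.1854, 0.1354, 0.2410, 0.2606.
Ostaria: 0.1775×738.142 + 0.1854×322.347 + 0.1354×144.422 + 0.2410×386.042 + 0.2606×725.221 = 492.3991 per 1,000.
Querova: 0.1775×518.990 + 0.1854×260.051 + 0.1354×159.956 + 0.2410×310.591 + 0.2606×500.219 = 367.2288 per 1,000.
Difference = 492.3991 − 367.2288 = 125.1703.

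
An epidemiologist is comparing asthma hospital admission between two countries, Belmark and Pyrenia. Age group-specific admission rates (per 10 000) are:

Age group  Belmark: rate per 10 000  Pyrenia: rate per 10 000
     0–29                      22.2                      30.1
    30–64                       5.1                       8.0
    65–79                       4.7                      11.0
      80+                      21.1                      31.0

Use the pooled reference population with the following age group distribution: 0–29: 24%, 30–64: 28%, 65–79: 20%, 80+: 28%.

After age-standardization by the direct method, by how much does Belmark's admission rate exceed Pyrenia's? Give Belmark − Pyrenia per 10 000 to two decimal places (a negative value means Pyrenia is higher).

Standard weights: 0.24, 0.28, 0.20, 0.28.
Belmark: 0.2400×22.2 + 0.2800×5.1 + 0.2000×4.7 + 0.2800×21.1 = 13.6040 per 10 000.
Pyrenia: 0.2400×30.1 + 0.2800×8.0 + 0.2000×11.0 + 0.2800×31.0 = 20.3440 per 10 000.
Difference = 13.6040 − 20.3440 = -6.7400.

-6.74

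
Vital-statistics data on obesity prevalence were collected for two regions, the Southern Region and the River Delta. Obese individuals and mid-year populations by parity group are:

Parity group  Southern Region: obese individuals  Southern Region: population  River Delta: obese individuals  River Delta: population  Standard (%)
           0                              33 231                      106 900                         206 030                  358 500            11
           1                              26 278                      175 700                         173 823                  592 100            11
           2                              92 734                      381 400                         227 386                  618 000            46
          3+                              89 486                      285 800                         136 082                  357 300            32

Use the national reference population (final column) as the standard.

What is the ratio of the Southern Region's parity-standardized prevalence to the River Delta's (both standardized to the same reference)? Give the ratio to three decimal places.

Parity-specific rates per 1 000 for the Southern Region: 310.861, 149.562, 243.141, 313.107.
For the River Delta: 574.700, 293.570, 367.939, 380.862.
Standard weights: 0.11, 0.11, 0.46, 0.32.
The Southern Region: 0.1100×310.861 + 0.1100×149.562 + 0.4600×243.141 + 0.3200×313.107 = 262.6856 per 1 000.
The River Delta: 0.1100×574.700 + 0.1100×293.570 + 0.4600×367.939 + 0.3200×380.862 = 386.6373 per 1 000.
Ratio = 262.6856 ÷ 386.6373 = 0.67941.

0.679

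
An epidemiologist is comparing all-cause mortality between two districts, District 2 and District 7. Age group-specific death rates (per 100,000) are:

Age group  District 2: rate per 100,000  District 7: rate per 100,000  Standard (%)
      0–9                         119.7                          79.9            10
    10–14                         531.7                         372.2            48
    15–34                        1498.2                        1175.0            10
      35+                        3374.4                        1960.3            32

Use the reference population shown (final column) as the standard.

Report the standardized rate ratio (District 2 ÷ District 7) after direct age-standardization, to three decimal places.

1.607

Standard weights: 0.10, 0.48, 0.10, 0.32.
District 2: 0.1000×119.7 + 0.4800×531.7 + 0.1000×1498.2 + 0.3200×3374.4 = 1496.8140 per 100,000.
District 7: 0.1000×79.9 + 0.4800×372.2 + 0.1000×1175.0 + 0.3200×1960.3 = 931.4420 per 100,000.
Ratio = 1496.8140 ÷ 931.4420 = 1.60699.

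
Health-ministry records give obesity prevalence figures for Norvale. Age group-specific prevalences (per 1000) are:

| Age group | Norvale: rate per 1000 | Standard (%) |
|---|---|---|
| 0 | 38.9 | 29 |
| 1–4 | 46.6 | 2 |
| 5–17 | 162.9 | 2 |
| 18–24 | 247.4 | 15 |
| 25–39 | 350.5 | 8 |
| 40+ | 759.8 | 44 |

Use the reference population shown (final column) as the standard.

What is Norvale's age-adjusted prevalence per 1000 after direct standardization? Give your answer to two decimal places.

Standard weights: 0.29, 0.02, 0.02, 0.15, 0.08, 0.44.
Standardized rate: 0.2900×38.9 + 0.0200×46.6 + 0.0200×162.9 + 0.1500×247.4 + 0.0800×350.5 + 0.4400×759.8 = 414.9330 per 1000.

414.93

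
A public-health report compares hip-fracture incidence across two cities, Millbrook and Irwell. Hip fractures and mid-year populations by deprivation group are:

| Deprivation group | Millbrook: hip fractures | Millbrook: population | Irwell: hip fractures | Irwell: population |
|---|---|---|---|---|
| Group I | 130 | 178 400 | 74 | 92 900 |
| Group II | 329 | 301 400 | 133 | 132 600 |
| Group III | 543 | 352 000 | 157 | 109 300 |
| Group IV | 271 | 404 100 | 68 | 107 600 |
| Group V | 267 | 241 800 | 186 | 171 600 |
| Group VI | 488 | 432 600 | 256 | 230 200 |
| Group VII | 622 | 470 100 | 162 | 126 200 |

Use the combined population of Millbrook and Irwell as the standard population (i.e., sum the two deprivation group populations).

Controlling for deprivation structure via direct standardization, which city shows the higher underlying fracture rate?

Deprivation-specific rates per 100 000 for Millbrook: 72.87, 109.16, 154.26, 67.06, 110.42, 112.81, 132.31.
For Irwell: 79.66, 100.30, 143.64, 63.20, 108.39, 111.21, 128.37.
Combined standard total = 3 350 800; weights = 0.0810, 0.1295, 0.1377, 0.1527, 0.1234, 0.1978, 0.1780.
Millbrook: 0.0810×72.87 + 0.1295×109.16 + 0.1377×154.26 + 0.1527×67.06 + 0.1234×110.42 + 0.1978×112.81 + 0.1780×132.31 = 110.9988 per 100 000.
Irwell: 0.0810×79.66 + 0.1295×100.30 + 0.1377×143.64 + 0.1527×63.20 + 0.1234×108.39 + 0.1978×111.21 + 0.1780×128.37 = 107.0802 per 100 000.

Millbrook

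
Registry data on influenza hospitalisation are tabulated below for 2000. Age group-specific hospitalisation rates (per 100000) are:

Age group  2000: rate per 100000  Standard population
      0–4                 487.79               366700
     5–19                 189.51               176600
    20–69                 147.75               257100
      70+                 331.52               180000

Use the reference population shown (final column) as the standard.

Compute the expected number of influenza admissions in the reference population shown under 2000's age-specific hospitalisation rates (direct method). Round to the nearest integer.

Expected influenza admissions = Σ (standard pop × age-specific rate ÷ 100000)
= 366700×487.79/100000 + 176600×189.51/100000 + 257100×147.75/100000 + 180000×331.52/100000
= 1788.73 + 334.67 + 379.87 + 596.74 = 3100.00.

3100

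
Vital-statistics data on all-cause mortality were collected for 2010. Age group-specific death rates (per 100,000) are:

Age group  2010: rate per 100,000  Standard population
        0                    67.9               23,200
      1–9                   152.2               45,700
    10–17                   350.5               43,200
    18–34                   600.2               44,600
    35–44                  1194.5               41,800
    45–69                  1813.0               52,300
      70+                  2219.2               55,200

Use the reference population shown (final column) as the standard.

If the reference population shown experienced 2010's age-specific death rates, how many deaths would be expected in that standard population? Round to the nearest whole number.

3177

Expected deaths = Σ (standard pop × age-specific rate ÷ 100,000)
= 23,200×67.9/100,000 + 45,700×152.2/100,000 + 43,200×350.5/100,000 + 44,600×600.2/100,000 + 41,800×1194.5/100,000 + 52,300×1813.0/100,000 + 55,200×2219.2/100,000
= 15.75 + 69.56 + 151.42 + 267.69 + 499.30 + 948.20 + 1225.00 = 3176.91.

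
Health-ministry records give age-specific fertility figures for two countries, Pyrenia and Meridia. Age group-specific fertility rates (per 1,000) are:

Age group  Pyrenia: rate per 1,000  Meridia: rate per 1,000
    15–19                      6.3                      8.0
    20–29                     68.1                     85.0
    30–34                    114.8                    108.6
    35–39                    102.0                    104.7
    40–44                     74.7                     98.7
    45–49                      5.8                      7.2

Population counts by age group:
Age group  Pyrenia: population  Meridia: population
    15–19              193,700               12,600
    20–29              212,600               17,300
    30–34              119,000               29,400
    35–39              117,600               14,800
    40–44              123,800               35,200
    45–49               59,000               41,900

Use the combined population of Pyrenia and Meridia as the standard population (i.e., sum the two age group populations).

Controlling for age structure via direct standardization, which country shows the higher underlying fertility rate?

Combined standard total = 976,900; weights = 0.2112, 0.2353, 0.1519, 0.1355, 0.1628, 0.1033.
Pyrenia: 0.2112×6.3 + 0.2353×68.1 + 0.1519×114.8 + 0.1355×102.0 + 0.1628×74.7 + 0.1033×5.8 = 61.3773 per 1,000.
Meridia: 0.2112×8.0 + 0.2353×85.0 + 0.1519×108.6 + 0.1355×104.7 + 0.1628×98.7 + 0.1033×7.2 = 69.1885 per 1,000.

Meridia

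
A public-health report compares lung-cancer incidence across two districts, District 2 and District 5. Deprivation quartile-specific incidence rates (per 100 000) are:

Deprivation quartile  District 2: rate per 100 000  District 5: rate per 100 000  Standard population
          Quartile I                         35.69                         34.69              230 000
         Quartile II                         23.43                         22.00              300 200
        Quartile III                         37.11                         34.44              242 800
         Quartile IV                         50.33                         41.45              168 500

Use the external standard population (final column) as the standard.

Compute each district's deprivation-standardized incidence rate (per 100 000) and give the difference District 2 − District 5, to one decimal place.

3.0

Standard total = 941 500; weights = 0.2443, 0.3189, 0.2579, 0.1790.
District 2: 0.2443×35.69 + 0.3189×23.43 + 0.2579×37.11 + 0.1790×50.33 = 34.7672 per 100 000.
District 5: 0.2443×34.69 + 0.3189×22.00 + 0.2579×34.44 + 0.1790×41.45 = 31.7891 per 100 000.
Difference = 34.7672 − 31.7891 = 2.9781.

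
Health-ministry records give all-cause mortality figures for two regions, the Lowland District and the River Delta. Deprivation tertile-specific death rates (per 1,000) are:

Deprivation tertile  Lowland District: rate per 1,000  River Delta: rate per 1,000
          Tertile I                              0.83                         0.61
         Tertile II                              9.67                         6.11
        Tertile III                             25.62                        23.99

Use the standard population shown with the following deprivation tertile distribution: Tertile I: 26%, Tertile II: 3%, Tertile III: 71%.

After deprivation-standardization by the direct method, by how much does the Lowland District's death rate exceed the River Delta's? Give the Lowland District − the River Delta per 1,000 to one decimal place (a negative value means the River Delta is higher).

Standard weights: 0.26, 0.03, 0.71.
The Lowland District: 0.2600×0.83 + 0.0300×9.67 + 0.7100×25.62 = 18.6961 per 1,000.
The River Delta: 0.2600×0.61 + 0.0300×6.11 + 0.7100×23.99 = 17.3748 per 1,000.
Difference = 18.6961 − 17.3748 = 1.3213.

1.3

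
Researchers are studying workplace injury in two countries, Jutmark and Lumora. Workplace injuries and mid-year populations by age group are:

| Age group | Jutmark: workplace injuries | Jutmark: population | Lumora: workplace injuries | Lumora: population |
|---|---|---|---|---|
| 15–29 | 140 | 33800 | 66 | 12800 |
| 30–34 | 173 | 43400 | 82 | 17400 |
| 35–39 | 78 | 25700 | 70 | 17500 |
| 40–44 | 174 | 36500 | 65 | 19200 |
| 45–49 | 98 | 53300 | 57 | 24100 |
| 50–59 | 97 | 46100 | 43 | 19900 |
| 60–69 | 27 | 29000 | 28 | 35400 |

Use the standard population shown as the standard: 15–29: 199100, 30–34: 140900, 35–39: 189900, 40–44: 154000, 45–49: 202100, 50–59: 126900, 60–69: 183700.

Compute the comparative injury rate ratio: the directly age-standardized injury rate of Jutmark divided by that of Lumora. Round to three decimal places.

Age-specific rates per 10000 for Jutmark: 41.42, 39.86, 30.35, 47.67, 18.39, 21.04, 9.31.
For Lumora: 51.56, 47.13, 40.00, 33.85, 23.65, 21.61, 7.91.
Standard total = 1196600; weights = 0.1664, 0.1178, 0.1587, 0.1287, 0.1689, 0.1061, 0.1535.
Jutmark: 0.1664×41.42 + 0.1178×39.86 + 0.1587×30.35 + 0.1287×47.67 + 0.1689×18.39 + 0.1061×21.04 + 0.1535×9.31 = 29.3034 per 10000.
Lumora: 0.1664×51.56 + 0.1178×47.13 + 0.1587×40.00 + 0.1287×33.85 + 0.1689×23.65 + 0.1061×21.61 + 0.1535×7.91 = 32.3339 per 10000.
Ratio = 29.3034 ÷ 32.3339 = 0.90628.

0.906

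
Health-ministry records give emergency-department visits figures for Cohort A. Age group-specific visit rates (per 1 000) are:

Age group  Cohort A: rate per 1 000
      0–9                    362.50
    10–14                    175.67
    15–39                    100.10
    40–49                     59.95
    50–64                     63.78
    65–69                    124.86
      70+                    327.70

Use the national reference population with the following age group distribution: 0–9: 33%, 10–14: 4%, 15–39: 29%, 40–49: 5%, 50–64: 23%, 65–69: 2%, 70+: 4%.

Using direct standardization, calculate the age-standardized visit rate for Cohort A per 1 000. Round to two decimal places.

188.95

Standard weights: 0.33, 0.04, 0.29, 0.05, 0.23, 0.02, 0.04.
Standardized rate: 0.3300×362.50 + 0.0400×175.67 + 0.2900×100.10 + 0.0500×59.95 + 0.2300×63.78 + 0.0200×124.86 + 0.0400×327.70 = 188.9529 per 1 000.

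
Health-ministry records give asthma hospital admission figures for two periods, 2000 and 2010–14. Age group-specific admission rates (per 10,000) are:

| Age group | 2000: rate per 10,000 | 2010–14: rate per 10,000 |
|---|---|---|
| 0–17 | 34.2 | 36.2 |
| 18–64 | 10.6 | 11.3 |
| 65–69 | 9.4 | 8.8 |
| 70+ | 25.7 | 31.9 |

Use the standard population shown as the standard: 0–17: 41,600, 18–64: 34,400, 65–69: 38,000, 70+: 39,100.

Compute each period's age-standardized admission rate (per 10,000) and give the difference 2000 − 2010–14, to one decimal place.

Standard total = 153,100; weights = 0.2717, 0.2247, 0.2482, 0.2554.
2000: 0.2717×34.2 + 0.2247×10.6 + 0.2482×9.4 + 0.2554×25.7 = 20.5711 per 10,000.
2010–14: 0.2717×36.2 + 0.2247×11.3 + 0.2482×8.8 + 0.2554×31.9 = 22.7063 per 10,000.
Difference = 20.5711 − 22.7063 = -2.1352.

-2.1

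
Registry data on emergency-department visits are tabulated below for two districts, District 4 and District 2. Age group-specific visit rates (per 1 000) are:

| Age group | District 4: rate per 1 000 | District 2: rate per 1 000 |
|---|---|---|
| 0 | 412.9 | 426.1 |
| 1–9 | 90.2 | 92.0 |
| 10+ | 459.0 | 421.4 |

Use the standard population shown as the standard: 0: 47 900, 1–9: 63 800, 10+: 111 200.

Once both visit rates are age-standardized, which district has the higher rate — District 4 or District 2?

District 4

Standard total = 222 900; weights = 0.2149, 0.2862, 0.4989.
District 4: 0.2149×412.9 + 0.2862×90.2 + 0.4989×459.0 = 343.5328 per 1 000.
District 2: 0.2149×426.1 + 0.2862×92.0 + 0.4989×421.4 = 328.1268 per 1 000.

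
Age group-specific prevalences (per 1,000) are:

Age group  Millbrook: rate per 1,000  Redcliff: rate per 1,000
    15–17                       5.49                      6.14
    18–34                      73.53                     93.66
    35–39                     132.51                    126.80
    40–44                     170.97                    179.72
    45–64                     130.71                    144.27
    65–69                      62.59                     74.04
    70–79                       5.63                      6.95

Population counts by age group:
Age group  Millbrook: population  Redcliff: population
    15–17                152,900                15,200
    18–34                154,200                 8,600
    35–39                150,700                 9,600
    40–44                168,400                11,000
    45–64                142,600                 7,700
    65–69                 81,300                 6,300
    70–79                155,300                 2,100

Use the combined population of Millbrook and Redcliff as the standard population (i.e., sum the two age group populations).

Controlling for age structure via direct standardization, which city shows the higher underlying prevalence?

Redcliff

Combined standard total = 1,065,900; weights = 0.1577, 0.1527, 0.1504, 0.1683, 0.1410, 0.0822, 0.1477.
Millbrook: 0.1577×5.49 + 0.1527×73.53 + 0.1504×132.51 + 0.1683×170.97 + 0.1410×130.71 + 0.0822×62.59 + 0.1477×5.63 = 85.2066 per 1,000.
Redcliff: 0.1577×6.14 + 0.1527×93.66 + 0.1504×126.80 + 0.1683×179.72 + 0.1410×144.27 + 0.0822×74.04 + 0.1477×6.95 = 92.0456 per 1,000.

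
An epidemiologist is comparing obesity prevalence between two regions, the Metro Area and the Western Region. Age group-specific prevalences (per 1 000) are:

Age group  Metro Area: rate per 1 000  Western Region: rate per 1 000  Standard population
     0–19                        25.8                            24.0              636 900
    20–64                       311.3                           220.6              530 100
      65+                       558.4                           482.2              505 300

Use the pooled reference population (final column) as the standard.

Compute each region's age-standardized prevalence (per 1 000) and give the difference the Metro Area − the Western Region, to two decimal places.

52.46

Standard total = 1 672 300; weights = 0.3809, 0.3170, 0.3022.
The Metro Area: 0.3809×25.8 + 0.3170×311.3 + 0.3022×558.4 = 277.2300 per 1 000.
The Western Region: 0.3809×24.0 + 0.3170×220.6 + 0.3022×482.2 = 224.7691 per 1 000.
Difference = 277.2300 − 224.7691 = 52.4609.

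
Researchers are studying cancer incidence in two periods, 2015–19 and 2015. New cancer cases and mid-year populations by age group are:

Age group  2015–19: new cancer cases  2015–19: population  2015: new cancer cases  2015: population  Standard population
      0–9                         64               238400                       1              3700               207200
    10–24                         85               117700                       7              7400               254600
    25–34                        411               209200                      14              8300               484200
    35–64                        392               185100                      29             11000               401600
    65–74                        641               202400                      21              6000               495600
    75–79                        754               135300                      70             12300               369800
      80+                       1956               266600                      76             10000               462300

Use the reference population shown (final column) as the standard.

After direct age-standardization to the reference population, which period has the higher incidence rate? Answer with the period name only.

Age-specific rates per 100000 for 2015–19: 26.85, 72.22, 196.46, 211.78, 316.70, 557.28, 733.68.
For 2015: 27.03, 94.59, 168.67, 263.64, 350.00, 569.11, 760.00.
Standard total = 2675300; weights = 0.0774, 0.0952, 0.1810, 0.1501, 0.1853, 0.1382, 0.1728.
2015–19: 0.0774×26.85 + 0.0952×72.22 + 0.1810×196.46 + 0.1501×211.78 + 0.1853×316.70 + 0.1382×557.28 + 0.1728×733.68 = 338.7831 per 100000.
2015: 0.0774×27.03 + 0.0952×94.59 + 0.1810×168.67 + 0.1501×263.64 + 0.1853×350.00 + 0.1382×569.11 + 0.1728×760.00 = 356.0332 per 100000.

2015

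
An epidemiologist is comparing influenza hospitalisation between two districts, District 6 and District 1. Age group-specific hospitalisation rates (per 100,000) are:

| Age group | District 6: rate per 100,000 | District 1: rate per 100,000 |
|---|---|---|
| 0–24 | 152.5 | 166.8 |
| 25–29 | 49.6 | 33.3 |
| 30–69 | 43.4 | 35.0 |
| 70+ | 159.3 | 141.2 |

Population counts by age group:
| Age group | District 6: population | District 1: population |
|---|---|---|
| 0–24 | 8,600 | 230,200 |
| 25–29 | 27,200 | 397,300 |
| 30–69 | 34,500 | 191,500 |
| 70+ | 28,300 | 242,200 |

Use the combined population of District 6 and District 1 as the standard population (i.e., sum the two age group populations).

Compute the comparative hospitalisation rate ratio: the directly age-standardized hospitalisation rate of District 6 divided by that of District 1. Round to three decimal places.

1.103

Combined standard total = 1,159,800; weights = 0.2059, 0.3660, 0.1949, 0.2332.
District 6: 0.2059×152.5 + 0.3660×49.6 + 0.1949×43.4 + 0.2332×159.3 = 95.1640 per 100,000.
District 1: 0.2059×166.8 + 0.3660×33.3 + 0.1949×35.0 + 0.2332×141.2 = 86.2841 per 100,000.
Ratio = 95.1640 ÷ 86.2841 = 1.10292.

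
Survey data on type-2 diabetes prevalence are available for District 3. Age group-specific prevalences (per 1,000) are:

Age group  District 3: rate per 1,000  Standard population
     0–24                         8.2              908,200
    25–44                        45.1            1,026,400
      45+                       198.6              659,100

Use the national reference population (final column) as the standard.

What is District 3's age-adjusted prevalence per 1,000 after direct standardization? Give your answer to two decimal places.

Standard total = 2,593,700; weights = 0.3502, 0.3957, 0.2541.
Standardized rate: 0.3502×8.2 + 0.3957×45.1 + 0.2541×198.6 = 71.1860 per 1,000.

71.19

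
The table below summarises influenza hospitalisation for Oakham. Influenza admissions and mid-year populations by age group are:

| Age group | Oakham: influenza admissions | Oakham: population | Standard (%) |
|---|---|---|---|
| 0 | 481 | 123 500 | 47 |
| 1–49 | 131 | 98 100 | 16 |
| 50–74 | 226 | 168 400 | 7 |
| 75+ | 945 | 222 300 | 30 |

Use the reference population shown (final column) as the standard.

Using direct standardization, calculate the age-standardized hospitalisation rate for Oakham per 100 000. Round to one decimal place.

Age-specific rates per 100 000 for Oakham: 389.47, 133.54, 134.20, 425.10.
Standard weights: 0.47, 0.16, 0.07, 0.30.
Standardized rate: 0.4700×389.47 + 0.1600×133.54 + 0.0700×134.20 + 0.3000×425.10 = 341.3432 per 100 000.

341.3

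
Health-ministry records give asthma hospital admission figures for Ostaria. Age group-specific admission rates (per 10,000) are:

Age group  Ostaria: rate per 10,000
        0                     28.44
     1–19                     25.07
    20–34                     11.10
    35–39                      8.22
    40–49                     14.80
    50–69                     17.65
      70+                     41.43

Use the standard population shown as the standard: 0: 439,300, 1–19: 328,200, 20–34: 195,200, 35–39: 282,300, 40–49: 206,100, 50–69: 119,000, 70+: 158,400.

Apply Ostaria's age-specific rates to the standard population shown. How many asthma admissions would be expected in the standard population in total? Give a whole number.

3692

Expected asthma admissions = Σ (standard pop × age-specific rate ÷ 10,000)
= 439,300×28.44/10,000 + 328,200×25.07/10,000 + 195,200×11.10/10,000 + 282,300×8.22/10,000 + 206,100×14.80/10,000 + 119,000×17.65/10,000 + 158,400×41.43/10,000
= 1249.37 + 822.80 + 216.67 + 232.05 + 305.03 + 210.03 + 656.25 = 3692.20.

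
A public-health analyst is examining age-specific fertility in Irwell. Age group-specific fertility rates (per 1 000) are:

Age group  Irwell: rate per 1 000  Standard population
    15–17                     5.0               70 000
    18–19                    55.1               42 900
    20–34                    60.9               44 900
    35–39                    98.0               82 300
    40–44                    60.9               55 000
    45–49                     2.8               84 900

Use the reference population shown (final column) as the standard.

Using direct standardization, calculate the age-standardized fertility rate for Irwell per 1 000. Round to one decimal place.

Standard total = 380 000; weights = 0.1842, 0.1129, 0.1182, 0.2166, 0.1447, 0.2234.
Standardized rate: 0.1842×5.0 + 0.1129×55.1 + 0.1182×60.9 + 0.2166×98.0 + 0.1447×60.9 + 0.2234×2.8 = 45.0022 per 1 000.

45.0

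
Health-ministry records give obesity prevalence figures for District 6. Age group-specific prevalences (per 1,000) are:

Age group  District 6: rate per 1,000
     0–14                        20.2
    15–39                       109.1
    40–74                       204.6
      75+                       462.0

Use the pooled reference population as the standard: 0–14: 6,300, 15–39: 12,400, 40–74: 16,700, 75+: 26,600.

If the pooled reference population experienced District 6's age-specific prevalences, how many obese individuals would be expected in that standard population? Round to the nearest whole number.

Expected obese individuals = Σ (standard pop × age-specific rate ÷ 1,000)
= 6,300×20.2/1,000 + 12,400×109.1/1,000 + 16,700×204.6/1,000 + 26,600×462.0/1,000
= 127.26 + 1352.84 + 3416.82 + 12289.20 = 17186.12.

17186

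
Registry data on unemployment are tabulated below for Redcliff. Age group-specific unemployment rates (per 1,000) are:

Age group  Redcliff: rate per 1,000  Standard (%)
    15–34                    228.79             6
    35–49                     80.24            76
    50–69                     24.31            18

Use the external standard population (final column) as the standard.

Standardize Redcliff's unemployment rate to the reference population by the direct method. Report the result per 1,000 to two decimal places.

79.09

Standard weights: 0.06, 0.76, 0.18.
Standardized rate: 0.0600×228.79 + 0.7600×80.24 + 0.1800×24.31 = 79.0856 per 1,000.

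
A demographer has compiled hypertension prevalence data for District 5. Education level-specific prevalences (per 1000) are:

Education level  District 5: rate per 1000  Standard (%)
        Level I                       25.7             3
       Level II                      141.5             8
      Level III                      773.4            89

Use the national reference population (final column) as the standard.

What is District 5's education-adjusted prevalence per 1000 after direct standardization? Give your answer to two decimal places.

700.42

Standard weights: 0.03, 0.08, 0.89.
Standardized rate: 0.0300×25.7 + 0.0800×141.5 + 0.8900×773.4 = 700.4170 per 1000.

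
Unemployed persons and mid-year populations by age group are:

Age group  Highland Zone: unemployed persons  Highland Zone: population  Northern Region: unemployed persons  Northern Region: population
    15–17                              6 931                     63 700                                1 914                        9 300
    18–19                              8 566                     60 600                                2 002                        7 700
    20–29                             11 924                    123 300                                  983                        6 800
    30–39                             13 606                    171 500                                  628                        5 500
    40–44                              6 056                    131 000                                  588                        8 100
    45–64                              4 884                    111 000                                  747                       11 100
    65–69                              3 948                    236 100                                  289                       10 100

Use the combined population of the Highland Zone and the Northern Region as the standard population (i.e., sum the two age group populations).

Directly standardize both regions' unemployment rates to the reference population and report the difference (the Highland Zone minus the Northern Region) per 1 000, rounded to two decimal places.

Age-specific rates per 1 000 for the Highland Zone: 108.807, 141.353, 96.707, 79.335, 46.229, 44.000, 16.722.
For the Northern Region: 205.806, 260.000, 144.559, 114.182, 72.593, 67.297, 28.614.
Combined standard total = 955 800; weights = 0.0764, 0.0715, 0.1361, 0.1852, 0.1455, 0.1277, 0.2576.
The Highland Zone: 0.0764×108.807 + 0.0715×141.353 + 0.1361×96.707 + 0.1852×79.335 + 0.1455×46.229 + 0.1277×44.000 + 0.2576×16.722 = 62.9222 per 1 000.
The Northern Region: 0.0764×205.806 + 0.0715×260.000 + 0.1361×144.559 + 0.1852×114.182 + 0.1455×72.593 + 0.1277×67.297 + 0.2576×28.614 = 101.6515 per 1 000.
Difference = 62.9222 − 101.6515 = -38.7293.

-38.73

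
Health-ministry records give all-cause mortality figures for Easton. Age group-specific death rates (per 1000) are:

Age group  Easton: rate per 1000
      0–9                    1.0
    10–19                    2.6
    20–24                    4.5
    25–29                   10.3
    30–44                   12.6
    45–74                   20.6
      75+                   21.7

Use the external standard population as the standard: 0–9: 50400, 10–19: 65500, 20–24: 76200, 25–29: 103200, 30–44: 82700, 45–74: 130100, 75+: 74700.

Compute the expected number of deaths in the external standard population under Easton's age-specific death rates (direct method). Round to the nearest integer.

6970

Expected deaths = Σ (standard pop × age-specific rate ÷ 1000)
= 50400×1.0/1000 + 65500×2.6/1000 + 76200×4.5/1000 + 103200×10.3/1000 + 82700×12.6/1000 + 130100×20.6/1000 + 74700×21.7/1000
= 50.40 + 170.30 + 342.90 + 1062.96 + 1042.02 + 2680.06 + 1620.99 = 6969.63.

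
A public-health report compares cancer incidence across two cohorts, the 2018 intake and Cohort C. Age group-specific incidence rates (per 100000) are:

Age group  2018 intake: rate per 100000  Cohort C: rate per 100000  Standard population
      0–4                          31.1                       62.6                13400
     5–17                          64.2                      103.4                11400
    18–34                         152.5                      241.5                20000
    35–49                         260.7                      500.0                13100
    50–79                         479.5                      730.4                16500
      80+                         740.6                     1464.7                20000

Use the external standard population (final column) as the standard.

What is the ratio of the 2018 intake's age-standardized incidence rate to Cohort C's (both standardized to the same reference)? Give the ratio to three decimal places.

0.554

Standard total = 94400; weights = 0.1419, 0.1208, 0.2119, 0.1388, 0.1748, 0.2119.
The 2018 intake: 0.1419×31.1 + 0.1208×64.2 + 0.2119×152.5 + 0.1388×260.7 + 0.1748×479.5 + 0.2119×740.6 = 321.3722 per 100000.
Cohort C: 0.1419×62.6 + 0.1208×103.4 + 0.2119×241.5 + 0.1388×500.0 + 0.1748×730.4 + 0.2119×1464.7 = 579.9068 per 100000.
Ratio = 321.3722 ÷ 579.9068 = 0.55418.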